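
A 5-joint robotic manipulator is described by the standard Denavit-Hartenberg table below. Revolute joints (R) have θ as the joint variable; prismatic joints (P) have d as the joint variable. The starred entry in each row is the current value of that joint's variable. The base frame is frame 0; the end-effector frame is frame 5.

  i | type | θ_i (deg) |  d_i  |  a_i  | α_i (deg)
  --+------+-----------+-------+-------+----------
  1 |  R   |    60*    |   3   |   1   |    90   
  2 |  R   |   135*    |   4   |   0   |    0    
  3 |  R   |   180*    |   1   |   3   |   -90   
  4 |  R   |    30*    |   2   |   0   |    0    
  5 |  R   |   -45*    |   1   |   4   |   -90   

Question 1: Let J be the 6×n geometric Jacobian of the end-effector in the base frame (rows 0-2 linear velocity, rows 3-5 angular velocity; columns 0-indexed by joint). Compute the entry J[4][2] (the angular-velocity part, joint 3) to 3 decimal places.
axis z_2 = (0.8660,-0.5000,0.0000); lever o_n−o_2 = (5.2499,5.0226,-2.7321)
cross product → J_v[:, 2] = (1.3660,2.3660,6.9747)
J_ω[:, 2] = z_2
entry J[4][2] = -0.5000

-0.500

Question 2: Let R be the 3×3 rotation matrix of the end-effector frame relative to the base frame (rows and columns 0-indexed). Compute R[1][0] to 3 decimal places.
End-effector x-axis (col 0 of R) = (0.5657,0.4621,-0.6830)
R[1][0] = 0.4621

0.462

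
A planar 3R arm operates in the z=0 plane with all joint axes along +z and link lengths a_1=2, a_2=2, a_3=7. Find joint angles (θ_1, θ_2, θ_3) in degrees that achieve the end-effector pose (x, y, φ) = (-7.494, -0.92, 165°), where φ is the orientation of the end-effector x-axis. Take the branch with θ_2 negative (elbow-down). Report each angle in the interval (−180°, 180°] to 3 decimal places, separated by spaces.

-60.007 -90.008 -44.985

wrist centre = target − a_3·(cos φ, sin φ) = (-0.7325, -2.7317)
cos θ_2 = (7.9990−2²−2²)/(2·2·2) = -0.0001; θ_2 = -90.0075° (elbow-down)
β = atan2(-2.7317,-0.7325) = -105.0108°; ψ = atan2(-2.0000,1.9997) = -45.0038°
θ_1 = β − ψ = -60.0071°
θ_3 = φ − θ_1 − θ_2 = -44.9854° (wrapped to (-180°,180°])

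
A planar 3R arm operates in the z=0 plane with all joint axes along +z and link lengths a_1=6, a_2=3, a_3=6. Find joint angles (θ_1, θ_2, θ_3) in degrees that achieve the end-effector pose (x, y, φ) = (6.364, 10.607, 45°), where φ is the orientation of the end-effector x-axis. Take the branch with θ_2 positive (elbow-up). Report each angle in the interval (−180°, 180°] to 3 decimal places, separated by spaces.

45.002 89.992 -89.994

wrist centre = target − a_3·(cos φ, sin φ) = (2.1214, 6.3644)
cos θ_2 = (45.0052−6²−3²)/(2·6·3) = 0.0001; θ_2 = 89.9917° (elbow-up)
β = atan2(6.3644,2.1214) = 71.5658°; ψ = atan2(3.0000,6.0004) = 26.5634°
θ_1 = β − ψ = 45.0024°
θ_3 = φ − θ_1 − θ_2 = -89.9941° (wrapped to (-180°,180°])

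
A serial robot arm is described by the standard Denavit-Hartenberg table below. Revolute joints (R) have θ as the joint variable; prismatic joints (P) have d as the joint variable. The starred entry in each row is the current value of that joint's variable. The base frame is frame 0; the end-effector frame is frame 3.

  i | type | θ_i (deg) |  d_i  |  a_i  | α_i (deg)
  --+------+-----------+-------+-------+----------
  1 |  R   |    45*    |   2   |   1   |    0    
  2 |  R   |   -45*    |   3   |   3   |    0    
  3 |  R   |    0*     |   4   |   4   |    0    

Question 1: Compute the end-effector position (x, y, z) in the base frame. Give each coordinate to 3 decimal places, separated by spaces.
after link 1: o_1 = (0.7071, 0.7071, 2.0000)
after link 2: o_2 = (3.7071, 0.7071, 5.0000)
after link 3: o_3 = (7.7071, 0.7071, 9.0000)

7.707 0.707 9.000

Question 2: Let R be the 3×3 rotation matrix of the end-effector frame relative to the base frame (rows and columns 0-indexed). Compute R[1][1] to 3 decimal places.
1.000

End-effector y-axis (col 1 of R) = (0.0000,1.0000,0.0000)
R[1][1] = 1.0000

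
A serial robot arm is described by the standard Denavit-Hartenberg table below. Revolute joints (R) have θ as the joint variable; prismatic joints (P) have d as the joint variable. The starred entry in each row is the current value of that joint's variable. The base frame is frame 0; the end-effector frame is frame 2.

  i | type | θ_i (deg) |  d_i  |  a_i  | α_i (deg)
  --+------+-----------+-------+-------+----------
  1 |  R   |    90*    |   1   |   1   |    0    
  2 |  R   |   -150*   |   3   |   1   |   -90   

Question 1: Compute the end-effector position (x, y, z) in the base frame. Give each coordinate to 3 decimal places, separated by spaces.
after link 1: o_1 = (0.0000, 1.0000, 1.0000)
after link 2: o_2 = (0.5000, 0.1340, 4.0000)

0.500 0.134 4.000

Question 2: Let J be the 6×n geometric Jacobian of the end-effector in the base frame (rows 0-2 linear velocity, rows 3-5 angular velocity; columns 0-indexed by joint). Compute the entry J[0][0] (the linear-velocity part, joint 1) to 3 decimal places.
axis z_0 = ẑ; lever o_n−o_0 = (0.5000,0.1340,4.0000)
cross product → J_v[:, 0] = (-0.1340,0.5000,0.0000)
J_ω[:, 0] = z_0
entry J[0][0] = -0.1340

-0.134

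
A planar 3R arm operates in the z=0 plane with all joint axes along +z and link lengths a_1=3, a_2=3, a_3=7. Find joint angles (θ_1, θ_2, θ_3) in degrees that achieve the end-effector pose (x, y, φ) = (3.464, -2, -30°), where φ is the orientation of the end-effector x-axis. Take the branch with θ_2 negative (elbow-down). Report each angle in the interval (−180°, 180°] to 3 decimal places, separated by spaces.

-150.000 -119.998 -120.002

wrist centre = target − a_3·(cos φ, sin φ) = (-2.5982, 1.5000)
cos θ_2 = (9.0005−3²−3²)/(2·3·3) = -0.5000; θ_2 = -119.9981° (elbow-down)
β = atan2(1.5000,-2.5982) = 150.0010°; ψ = atan2(-2.5981,1.5001) = -59.9990°
θ_1 = β − ψ = 210.0000°
θ_3 = φ − θ_1 − θ_2 = -120.0019° (wrapped to (-180°,180°])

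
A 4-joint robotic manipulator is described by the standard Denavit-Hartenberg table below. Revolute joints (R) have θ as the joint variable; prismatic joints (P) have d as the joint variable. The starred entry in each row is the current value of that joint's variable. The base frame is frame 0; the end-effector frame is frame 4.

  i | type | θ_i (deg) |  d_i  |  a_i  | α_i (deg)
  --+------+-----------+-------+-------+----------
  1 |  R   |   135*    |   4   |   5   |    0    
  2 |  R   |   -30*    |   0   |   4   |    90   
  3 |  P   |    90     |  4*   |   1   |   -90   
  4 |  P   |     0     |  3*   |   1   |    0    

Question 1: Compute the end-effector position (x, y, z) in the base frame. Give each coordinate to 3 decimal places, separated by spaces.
0.069 5.537 6.000

after link 1: o_1 = (-3.5355, 3.5355, 4.0000)
after link 2: o_2 = (-4.5708, 7.3992, 4.0000)
after link 3: o_3 = (-0.7071, 8.4345, 5.0000)
after link 4: o_4 = (0.0694, 5.5367, 6.0000)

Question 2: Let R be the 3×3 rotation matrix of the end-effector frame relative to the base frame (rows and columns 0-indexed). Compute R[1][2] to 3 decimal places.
End-effector z-axis (col 2 of R) = (0.2588,-0.9659,0.0000)
R[1][2] = -0.9659

-0.966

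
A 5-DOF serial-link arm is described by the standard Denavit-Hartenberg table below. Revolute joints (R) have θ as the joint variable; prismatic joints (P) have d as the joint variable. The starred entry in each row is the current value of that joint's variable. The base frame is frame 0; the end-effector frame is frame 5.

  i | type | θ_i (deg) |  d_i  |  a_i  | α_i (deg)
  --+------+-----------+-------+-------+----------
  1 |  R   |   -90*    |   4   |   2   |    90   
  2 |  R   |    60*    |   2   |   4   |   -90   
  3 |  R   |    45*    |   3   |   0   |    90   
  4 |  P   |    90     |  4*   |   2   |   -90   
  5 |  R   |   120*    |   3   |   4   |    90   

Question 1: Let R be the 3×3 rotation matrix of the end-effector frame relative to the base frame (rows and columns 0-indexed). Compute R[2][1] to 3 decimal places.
End-effector y-axis (col 1 of R) = (-0.7071,0.3536,-0.6124)
R[2][1] = -0.6124

-0.612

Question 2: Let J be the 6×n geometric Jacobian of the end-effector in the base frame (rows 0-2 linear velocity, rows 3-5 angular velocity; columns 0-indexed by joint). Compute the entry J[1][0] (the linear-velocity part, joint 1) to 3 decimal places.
-4.500

axis z_0 = ẑ; lever o_n−o_0 = (-4.5003,-0.5307,7.4552)
cross product → J_v[:, 0] = (0.5307,-4.5003,0.0000)
J_ω[:, 0] = z_0
entry J[1][0] = -4.5003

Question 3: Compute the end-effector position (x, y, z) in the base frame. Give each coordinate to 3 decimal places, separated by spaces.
after link 1: o_1 = (0.0000, -2.0000, 4.0000)
after link 2: o_2 = (-2.0000, -4.0000, 7.4641)
after link 3: o_3 = (-2.0000, -1.4019, 8.9641)
after link 4: o_4 = (-4.8284, -1.0841, 12.4136)
after link 5: o_5 = (-4.5003, -0.5307, 7.4552)

-4.500 -0.531 7.455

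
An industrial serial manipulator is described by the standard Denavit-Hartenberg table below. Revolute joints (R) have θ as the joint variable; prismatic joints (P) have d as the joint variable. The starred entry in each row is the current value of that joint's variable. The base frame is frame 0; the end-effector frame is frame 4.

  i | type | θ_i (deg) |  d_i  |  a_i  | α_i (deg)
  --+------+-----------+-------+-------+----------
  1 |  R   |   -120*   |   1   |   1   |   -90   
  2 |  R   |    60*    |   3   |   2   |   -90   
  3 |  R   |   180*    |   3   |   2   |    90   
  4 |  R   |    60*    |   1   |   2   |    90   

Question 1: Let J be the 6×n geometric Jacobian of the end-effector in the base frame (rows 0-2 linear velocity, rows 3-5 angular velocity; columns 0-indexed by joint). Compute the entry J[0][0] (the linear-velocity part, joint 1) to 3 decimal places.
axis z_0 = ẑ; lever o_n−o_0 = (3.5311,2.1160,-0.5000)
cross product → J_v[:, 0] = (-2.1160,3.5311,0.0000)
J_ω[:, 0] = z_0
entry J[0][0] = -2.1160

-2.116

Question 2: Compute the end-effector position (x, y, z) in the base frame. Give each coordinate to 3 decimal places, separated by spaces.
3.531 2.116 -0.500

after link 1: o_1 = (-0.5000, -0.8660, 1.0000)
after link 2: o_2 = (1.5981, -3.2321, -0.7321)
after link 3: o_3 = (3.3971, -0.1160, -0.5000)
after link 4: o_4 = (3.5311, 2.1160, -0.5000)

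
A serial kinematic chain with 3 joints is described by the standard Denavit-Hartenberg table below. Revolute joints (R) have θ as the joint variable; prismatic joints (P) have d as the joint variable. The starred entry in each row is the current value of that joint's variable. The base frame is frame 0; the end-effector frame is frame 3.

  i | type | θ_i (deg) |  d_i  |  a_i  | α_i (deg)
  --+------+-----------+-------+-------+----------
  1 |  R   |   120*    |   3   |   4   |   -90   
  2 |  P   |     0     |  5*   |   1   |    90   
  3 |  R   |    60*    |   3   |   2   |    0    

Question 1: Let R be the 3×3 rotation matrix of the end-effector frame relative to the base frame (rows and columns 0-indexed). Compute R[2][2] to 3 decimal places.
1.000

End-effector z-axis (col 2 of R) = (0.0000,0.0000,1.0000)
R[2][2] = 1.0000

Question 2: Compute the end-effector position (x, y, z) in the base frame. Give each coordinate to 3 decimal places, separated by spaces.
after link 1: o_1 = (-2.0000, 3.4641, 3.0000)
after link 2: o_2 = (-6.8301, 1.8301, 3.0000)
after link 3: o_3 = (-8.8301, 1.8301, 6.0000)

-8.830 1.830 6.000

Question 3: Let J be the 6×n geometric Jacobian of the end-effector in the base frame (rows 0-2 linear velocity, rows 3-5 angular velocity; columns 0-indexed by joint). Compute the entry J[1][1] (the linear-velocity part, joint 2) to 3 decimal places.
-0.500

prismatic axis z_1 = (-0.8660,-0.5000,0.0000)
J_v[:, 1] = z_1; J_ω[:, 1] = (0,0,0)
entry J[1][1] = -0.5000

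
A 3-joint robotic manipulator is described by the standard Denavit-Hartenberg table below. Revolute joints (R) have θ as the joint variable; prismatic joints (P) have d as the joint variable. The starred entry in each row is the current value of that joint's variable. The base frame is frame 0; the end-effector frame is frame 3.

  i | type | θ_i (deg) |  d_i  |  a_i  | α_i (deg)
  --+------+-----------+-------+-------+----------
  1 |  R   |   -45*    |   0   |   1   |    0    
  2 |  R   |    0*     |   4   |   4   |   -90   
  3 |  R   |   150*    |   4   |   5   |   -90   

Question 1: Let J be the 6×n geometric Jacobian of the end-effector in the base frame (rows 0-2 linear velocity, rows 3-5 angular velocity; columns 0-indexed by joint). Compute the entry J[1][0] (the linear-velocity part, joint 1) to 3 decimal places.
axis z_0 = ẑ; lever o_n−o_0 = (3.3021,2.3548,1.5000)
cross product → J_v[:, 0] = (-2.3548,3.3021,0.0000)
J_ω[:, 0] = z_0
entry J[1][0] = 3.3021

3.302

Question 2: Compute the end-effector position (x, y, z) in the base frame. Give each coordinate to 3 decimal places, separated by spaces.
after link 1: o_1 = (0.7071, -0.7071, 0.0000)
after link 2: o_2 = (3.5355, -3.5355, 4.0000)
after link 3: o_3 = (3.3021, 2.3548, 1.5000)

3.302 2.355 1.500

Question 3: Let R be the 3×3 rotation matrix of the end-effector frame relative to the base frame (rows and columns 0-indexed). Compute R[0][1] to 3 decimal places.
End-effector y-axis (col 1 of R) = (-0.7071,-0.7071,-0.0000)
R[0][1] = -0.7071

-0.707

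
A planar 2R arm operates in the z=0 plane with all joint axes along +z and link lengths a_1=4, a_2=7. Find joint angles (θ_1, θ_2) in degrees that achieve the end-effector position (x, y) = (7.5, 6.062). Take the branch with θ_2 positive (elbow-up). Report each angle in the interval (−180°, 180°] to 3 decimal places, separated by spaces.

-0.003 60.003

cos θ_2 = (92.9978−4²−7²)/(2·4·7) = 0.5000; θ_2 = 60.0025° (elbow-up)
β = atan2(6.0620,7.5000) = 38.9475°; ψ = atan2(6.0623,7.4997) = 38.9500°
θ_1 = β − ψ = -0.0025°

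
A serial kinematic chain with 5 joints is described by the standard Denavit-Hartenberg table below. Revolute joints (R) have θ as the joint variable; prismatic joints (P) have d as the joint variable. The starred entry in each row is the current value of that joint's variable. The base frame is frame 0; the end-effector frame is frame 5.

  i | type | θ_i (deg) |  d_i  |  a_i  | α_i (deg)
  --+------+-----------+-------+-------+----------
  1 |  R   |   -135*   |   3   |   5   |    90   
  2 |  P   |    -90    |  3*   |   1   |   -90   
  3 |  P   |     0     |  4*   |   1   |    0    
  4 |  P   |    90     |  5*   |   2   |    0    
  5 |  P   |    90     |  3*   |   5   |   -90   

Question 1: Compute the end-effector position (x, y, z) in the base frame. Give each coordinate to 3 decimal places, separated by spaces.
-12.728 -11.314 6.000

after link 1: o_1 = (-3.5355, -3.5355, 3.0000)
after link 2: o_2 = (-5.6569, -1.4142, 2.0000)
after link 3: o_3 = (-8.4853, -4.2426, 1.0000)
after link 4: o_4 = (-10.6066, -9.1924, 1.0000)
after link 5: o_5 = (-12.7279, -11.3137, 6.0000)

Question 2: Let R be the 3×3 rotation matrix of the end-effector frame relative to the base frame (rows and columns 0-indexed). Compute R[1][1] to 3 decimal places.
End-effector y-axis (col 1 of R) = (0.7071,0.7071,-0.0000)
R[1][1] = 0.7071

0.707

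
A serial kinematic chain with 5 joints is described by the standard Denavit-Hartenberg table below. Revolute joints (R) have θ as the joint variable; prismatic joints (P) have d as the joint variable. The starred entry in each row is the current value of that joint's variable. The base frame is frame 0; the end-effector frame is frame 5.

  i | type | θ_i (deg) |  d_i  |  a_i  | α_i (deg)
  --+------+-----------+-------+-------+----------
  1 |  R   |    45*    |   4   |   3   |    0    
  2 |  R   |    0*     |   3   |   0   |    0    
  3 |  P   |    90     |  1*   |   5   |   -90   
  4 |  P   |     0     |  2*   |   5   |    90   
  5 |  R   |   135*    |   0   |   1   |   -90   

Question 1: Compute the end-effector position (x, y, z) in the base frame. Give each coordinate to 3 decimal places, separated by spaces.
after link 1: o_1 = (2.1213, 2.1213, 4.0000)
after link 2: o_2 = (2.1213, 2.1213, 7.0000)
after link 3: o_3 = (-1.4142, 5.6569, 8.0000)
after link 4: o_4 = (-6.3640, 7.7782, 8.0000)
after link 5: o_5 = (-6.3640, 6.7782, 8.0000)

-6.364 6.778 8.000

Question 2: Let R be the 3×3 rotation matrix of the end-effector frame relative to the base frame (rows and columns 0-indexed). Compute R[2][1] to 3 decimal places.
End-effector y-axis (col 1 of R) = (0.0000,-0.0000,-1.0000)
R[2][1] = -1.0000

-1.000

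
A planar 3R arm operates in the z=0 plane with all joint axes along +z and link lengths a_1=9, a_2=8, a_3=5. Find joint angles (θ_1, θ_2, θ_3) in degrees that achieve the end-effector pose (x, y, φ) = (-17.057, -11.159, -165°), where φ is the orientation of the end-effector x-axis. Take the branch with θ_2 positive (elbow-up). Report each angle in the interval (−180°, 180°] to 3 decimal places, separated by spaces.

-162.208 44.999 -47.791

wrist centre = target − a_3·(cos φ, sin φ) = (-12.2274, -9.8649)
cos θ_2 = (246.8249−9²−8²)/(2·9·8) = 0.7071; θ_2 = 44.9991° (elbow-up)
β = atan2(-9.8649,-12.2274) = -141.1038°; ψ = atan2(5.6568,14.6569) = 21.1038°
θ_1 = β − ψ = -162.2076°
θ_3 = φ − θ_1 − θ_2 = -47.7915° (wrapped to (-180°,180°])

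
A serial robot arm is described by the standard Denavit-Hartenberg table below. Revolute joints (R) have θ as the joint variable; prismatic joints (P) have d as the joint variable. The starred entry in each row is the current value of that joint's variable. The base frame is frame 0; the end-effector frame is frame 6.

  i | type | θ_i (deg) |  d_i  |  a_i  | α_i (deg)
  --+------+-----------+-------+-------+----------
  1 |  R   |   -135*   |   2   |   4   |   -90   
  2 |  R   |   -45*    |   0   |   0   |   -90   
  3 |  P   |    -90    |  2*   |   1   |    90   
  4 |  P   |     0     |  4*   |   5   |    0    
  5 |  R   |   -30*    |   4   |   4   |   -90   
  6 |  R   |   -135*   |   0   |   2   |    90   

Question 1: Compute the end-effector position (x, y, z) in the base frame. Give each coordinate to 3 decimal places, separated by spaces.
after link 1: o_1 = (-2.8284, -2.8284, 2.0000)
after link 2: o_2 = (-2.8284, -2.8284, 2.0000)
after link 3: o_3 = (-3.1213, -4.5355, 0.5858)
after link 4: o_4 = (2.4142, -6.0711, -2.2426)
after link 5: o_5 = (7.8637, -5.5206, -3.6569)
after link 6: o_6 = (7.3512, -4.3010, -5.1569)

7.351 -4.301 -5.157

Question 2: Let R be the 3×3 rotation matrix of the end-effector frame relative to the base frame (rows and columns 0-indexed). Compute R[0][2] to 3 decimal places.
End-effector z-axis (col 2 of R) = (-0.9633,-0.0973,0.2500)
R[0][2] = -0.9633

-0.963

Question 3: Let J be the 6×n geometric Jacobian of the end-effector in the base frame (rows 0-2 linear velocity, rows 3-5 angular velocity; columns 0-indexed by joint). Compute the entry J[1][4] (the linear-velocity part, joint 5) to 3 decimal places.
axis z_4 = (0.5000,0.5000,-0.7071); lever o_n−o_4 = (4.9370,1.7701,-2.9142)
cross product → J_v[:, 4] = (-0.2055,-2.0339,-1.5835)
J_ω[:, 4] = z_4
entry J[1][4] = -2.0339

-2.034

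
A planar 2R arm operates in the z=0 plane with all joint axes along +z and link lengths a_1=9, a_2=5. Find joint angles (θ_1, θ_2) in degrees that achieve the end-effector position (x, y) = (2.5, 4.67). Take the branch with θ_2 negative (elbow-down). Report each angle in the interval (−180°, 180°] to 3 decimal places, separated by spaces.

90.001 -149.998

cos θ_2 = (28.0589−9²−5²)/(2·9·5) = -0.8660; θ_2 = -149.9985° (elbow-down)
β = atan2(4.6700,2.5000) = 61.8384°; ψ = atan2(-2.5001,4.6699) = -28.1630°
θ_1 = β − ψ = 90.0014°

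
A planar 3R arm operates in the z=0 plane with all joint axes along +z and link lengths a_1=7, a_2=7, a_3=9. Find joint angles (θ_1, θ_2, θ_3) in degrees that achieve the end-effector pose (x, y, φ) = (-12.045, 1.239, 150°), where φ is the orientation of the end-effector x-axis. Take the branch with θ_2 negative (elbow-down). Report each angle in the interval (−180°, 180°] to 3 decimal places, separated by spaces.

-75.006 -135.000 0.006

wrist centre = target − a_3·(cos φ, sin φ) = (-4.2508, -3.2610)
cos θ_2 = (28.7032−7²−7²)/(2·7·7) = -0.7071; θ_2 = -135.0003° (elbow-down)
β = atan2(-3.2610,-4.2508) = -142.5062°; ψ = atan2(-4.9497,2.0502) = -67.5001°
θ_1 = β − ψ = -75.0061°
θ_3 = φ − θ_1 − θ_2 = 0.0064° (wrapped to (-180°,180°])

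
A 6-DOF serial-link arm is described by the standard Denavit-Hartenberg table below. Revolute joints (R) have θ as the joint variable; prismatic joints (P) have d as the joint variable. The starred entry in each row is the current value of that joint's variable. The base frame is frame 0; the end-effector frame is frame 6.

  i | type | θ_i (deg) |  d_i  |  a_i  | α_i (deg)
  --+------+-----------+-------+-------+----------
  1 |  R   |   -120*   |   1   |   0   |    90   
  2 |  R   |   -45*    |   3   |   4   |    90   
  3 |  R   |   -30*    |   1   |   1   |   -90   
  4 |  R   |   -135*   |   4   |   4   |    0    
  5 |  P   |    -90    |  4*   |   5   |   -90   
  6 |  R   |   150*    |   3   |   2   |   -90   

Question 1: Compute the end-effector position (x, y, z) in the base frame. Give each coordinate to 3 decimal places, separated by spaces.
-10.007 7.052 -3.043

after link 1: o_1 = (0.0000, 0.0000, 1.0000)
after link 2: o_2 = (-4.0123, -0.9495, -1.8284)
after link 3: o_3 = (-3.5319, -1.1174, -3.1479)
after link 4: o_4 = (-6.5977, 3.3290, -4.8301)
after link 5: o_5 = (-12.0032, 4.4301, -1.5792)
after link 6: o_6 = (-10.0072, 7.0520, -3.0427)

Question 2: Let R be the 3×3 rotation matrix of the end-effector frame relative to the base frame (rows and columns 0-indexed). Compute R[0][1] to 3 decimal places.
End-effector y-axis (col 1 of R) = (-0.1603,-0.9848,0.0670)
R[0][1] = -0.1603

-0.160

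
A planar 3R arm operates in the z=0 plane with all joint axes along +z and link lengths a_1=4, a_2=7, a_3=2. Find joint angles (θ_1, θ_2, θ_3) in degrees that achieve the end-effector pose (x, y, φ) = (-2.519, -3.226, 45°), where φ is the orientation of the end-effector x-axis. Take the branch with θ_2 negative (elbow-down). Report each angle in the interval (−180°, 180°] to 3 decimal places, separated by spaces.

-45.003 -119.998 -149.999

wrist centre = target − a_3·(cos φ, sin φ) = (-3.9332, -4.6402)
cos θ_2 = (37.0018−4²−7²)/(2·4·7) = -0.5000; θ_2 = -119.9979° (elbow-down)
β = atan2(-4.6402,-3.9332) = -130.2858°; ψ = atan2(-6.0623,0.5002) = -85.2830°
θ_1 = β − ψ = -45.0028°
θ_3 = φ − θ_1 − θ_2 = -149.9993° (wrapped to (-180°,180°])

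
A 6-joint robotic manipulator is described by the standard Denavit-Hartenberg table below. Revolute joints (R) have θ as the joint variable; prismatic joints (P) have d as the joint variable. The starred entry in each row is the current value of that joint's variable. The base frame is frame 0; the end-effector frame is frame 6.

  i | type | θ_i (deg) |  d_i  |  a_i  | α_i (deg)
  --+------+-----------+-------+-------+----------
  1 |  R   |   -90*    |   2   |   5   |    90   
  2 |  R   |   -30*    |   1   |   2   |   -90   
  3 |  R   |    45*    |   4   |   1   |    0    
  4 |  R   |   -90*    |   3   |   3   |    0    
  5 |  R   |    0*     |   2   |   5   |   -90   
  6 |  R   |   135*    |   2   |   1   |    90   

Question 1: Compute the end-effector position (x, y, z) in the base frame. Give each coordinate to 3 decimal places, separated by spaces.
after link 1: o_1 = (0.0000, -5.0000, 2.0000)
after link 2: o_2 = (-1.0000, -6.7321, 1.0000)
after link 3: o_3 = (-0.2929, -9.3444, 4.1105)
after link 4: o_4 = (-2.4142, -12.6815, 5.6480)
after link 5: o_5 = (-5.9497, -16.7434, 5.6122)
after link 6: o_6 = (-4.0355, -17.1816, 4.5428)

-4.036 -17.182 4.543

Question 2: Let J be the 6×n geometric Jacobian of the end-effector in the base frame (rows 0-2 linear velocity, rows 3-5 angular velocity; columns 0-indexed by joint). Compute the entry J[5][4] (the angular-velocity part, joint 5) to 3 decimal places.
0.866

axis z_4 = (0.0000,-0.5000,0.8660); lever o_n−o_4 = (-1.6213,-4.5000,-1.1052)
cross product → J_v[:, 4] = (4.4497,-1.4041,-0.8107)
J_ω[:, 4] = z_4
entry J[5][4] = 0.8660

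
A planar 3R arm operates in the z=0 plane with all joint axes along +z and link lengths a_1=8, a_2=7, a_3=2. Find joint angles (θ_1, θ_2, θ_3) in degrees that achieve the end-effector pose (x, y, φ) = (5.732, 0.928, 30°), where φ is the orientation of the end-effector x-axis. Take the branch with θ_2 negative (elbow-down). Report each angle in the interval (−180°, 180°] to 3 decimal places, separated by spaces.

59.997 -150.000 120.003

wrist centre = target − a_3·(cos φ, sin φ) = (3.9999, -0.0720)
cos θ_2 = (16.0048−8²−7²)/(2·8·7) = -0.8660; θ_2 = -150.0004° (elbow-down)
β = atan2(-0.0720,3.9999) = -1.0312°; ψ = atan2(-3.5000,1.9378) = -61.0283°
θ_1 = β − ψ = 59.9971°
θ_3 = φ − θ_1 − θ_2 = 120.0033° (wrapped to (-180°,180°])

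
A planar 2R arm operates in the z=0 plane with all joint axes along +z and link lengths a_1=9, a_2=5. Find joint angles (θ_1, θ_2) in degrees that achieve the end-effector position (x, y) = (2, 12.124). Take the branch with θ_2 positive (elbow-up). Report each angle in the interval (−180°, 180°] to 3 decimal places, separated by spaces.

59.998 60.006

cos θ_2 = (150.9914−9²−5²)/(2·9·5) = 0.4999; θ_2 = 60.0063° (elbow-up)
β = atan2(12.1240,2.0000) = 80.6327°; ψ = atan2(4.3304,11.4995) = 20.6350°
θ_1 = β − ψ = 59.9977°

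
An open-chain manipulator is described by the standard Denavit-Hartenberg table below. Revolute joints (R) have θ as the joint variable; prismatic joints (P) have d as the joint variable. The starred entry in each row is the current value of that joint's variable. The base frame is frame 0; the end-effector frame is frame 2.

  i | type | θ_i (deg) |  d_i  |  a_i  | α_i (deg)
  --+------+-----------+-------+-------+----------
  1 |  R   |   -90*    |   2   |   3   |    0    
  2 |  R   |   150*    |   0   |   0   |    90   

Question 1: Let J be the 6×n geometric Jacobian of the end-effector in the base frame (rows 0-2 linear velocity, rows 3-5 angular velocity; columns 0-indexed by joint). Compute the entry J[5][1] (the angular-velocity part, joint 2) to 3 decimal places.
axis z_1 = (0.0000,0.0000,1.0000); lever o_n−o_1 = (0.0000,0.0000,0.0000)
cross product → J_v[:, 1] = (0.0000,0.0000,0.0000)
J_ω[:, 1] = z_1
entry J[5][1] = 1.0000

1.000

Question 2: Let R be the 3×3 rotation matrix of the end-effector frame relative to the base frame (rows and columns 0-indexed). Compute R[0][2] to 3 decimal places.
End-effector z-axis (col 2 of R) = (0.8660,-0.5000,0.0000)
R[0][2] = 0.8660

0.866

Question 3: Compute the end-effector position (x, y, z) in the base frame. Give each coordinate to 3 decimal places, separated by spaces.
0.000 -3.000 2.000

after link 1: o_1 = (0.0000, -3.0000, 2.0000)
after link 2: o_2 = (0.0000, -3.0000, 2.0000)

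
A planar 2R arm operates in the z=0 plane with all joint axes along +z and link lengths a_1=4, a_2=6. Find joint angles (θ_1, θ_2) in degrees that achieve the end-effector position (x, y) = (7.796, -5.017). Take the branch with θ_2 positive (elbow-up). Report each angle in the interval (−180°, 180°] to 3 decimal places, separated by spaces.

cos θ_2 = (85.9479−4²−6²)/(2·4·6) = 0.7072; θ_2 = 44.9886° (elbow-up)
β = atan2(-5.0170,7.7960) = -32.7627°; ψ = atan2(4.2418,8.2435) = 27.2287°
θ_1 = β − ψ = -59.9914°

-59.991 44.989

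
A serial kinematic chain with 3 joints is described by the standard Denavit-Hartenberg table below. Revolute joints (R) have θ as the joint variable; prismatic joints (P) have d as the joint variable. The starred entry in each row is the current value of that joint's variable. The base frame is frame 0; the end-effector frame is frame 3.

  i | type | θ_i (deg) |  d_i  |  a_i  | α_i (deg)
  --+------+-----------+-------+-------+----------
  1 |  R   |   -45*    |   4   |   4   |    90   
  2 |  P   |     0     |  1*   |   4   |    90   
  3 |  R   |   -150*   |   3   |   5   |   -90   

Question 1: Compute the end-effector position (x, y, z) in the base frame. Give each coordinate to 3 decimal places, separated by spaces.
3.656 -1.534 1.000

after link 1: o_1 = (2.8284, -2.8284, 4.0000)
after link 2: o_2 = (4.9497, -6.3640, 4.0000)
after link 3: o_3 = (3.6557, -1.5343, 1.0000)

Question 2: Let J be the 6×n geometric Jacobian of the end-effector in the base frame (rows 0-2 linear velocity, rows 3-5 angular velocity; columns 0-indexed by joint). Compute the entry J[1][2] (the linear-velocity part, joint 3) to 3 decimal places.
axis z_2 = (-0.0000,-0.0000,-1.0000); lever o_n−o_2 = (-1.2941,4.8296,-3.0000)
cross product → J_v[:, 2] = (4.8296,1.2941,-0.0000)
J_ω[:, 2] = z_2
entry J[1][2] = 1.2941

1.294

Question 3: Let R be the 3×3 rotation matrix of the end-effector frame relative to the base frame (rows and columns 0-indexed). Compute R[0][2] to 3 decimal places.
0.966

End-effector z-axis (col 2 of R) = (0.9659,0.2588,-0.0000)
R[0][2] = 0.9659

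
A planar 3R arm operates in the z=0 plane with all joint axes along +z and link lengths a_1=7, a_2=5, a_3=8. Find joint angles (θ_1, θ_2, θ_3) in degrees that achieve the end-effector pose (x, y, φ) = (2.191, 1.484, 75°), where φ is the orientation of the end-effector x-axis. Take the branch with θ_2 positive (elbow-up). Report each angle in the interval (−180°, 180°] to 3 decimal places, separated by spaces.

-132.794 120.005 87.789

wrist centre = target − a_3·(cos φ, sin φ) = (0.1204, -6.2434)
cos θ_2 = (38.9946−7²−5²)/(2·7·5) = -0.5001; θ_2 = 120.0051° (elbow-up)
β = atan2(-6.2434,0.1204) = -88.8948°; ψ = atan2(4.3299,4.4996) = 43.8989°
θ_1 = β − ψ = -132.7936°
θ_3 = φ − θ_1 − θ_2 = 87.7886° (wrapped to (-180°,180°])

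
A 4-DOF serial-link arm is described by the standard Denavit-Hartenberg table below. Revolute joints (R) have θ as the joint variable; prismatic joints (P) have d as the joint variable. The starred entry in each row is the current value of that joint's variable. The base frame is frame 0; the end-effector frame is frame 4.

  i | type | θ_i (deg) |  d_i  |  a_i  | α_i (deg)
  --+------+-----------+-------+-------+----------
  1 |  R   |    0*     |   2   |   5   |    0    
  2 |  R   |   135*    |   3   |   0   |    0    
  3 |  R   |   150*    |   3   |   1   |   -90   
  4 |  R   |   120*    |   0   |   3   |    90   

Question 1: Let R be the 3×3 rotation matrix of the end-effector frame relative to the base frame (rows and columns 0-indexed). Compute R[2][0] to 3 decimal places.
End-effector x-axis (col 0 of R) = (-0.1294,0.4830,-0.8660)
R[2][0] = -0.8660

-0.866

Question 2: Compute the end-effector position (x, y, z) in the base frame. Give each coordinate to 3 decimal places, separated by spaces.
4.871 0.483 5.402

after link 1: o_1 = (5.0000, 0.0000, 2.0000)
after link 2: o_2 = (5.0000, 0.0000, 5.0000)
after link 3: o_3 = (5.2588, -0.9659, 8.0000)
after link 4: o_4 = (4.8706, 0.4830, 5.4019)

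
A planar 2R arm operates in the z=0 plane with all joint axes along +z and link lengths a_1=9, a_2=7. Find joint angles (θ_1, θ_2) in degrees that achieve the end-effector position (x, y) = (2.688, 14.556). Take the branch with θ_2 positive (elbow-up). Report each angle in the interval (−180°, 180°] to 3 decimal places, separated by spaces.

60.003 44.995

cos θ_2 = (219.1025−9²−7²)/(2·9·7) = 0.7072; θ_2 = 44.9955° (elbow-up)
β = atan2(14.5560,2.6880) = 79.5373°; ψ = atan2(4.9494,13.9501) = 19.5341°
θ_1 = β − ψ = 60.0031°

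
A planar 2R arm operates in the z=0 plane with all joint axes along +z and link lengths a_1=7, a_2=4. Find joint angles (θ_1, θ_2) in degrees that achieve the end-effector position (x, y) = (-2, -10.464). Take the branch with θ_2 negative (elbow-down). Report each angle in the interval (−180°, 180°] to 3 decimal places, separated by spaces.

-89.999 -30.004

cos θ_2 = (113.4953−7²−4²)/(2·7·4) = 0.8660; θ_2 = -30.0044° (elbow-down)
β = atan2(-10.4640,-2.0000) = -100.8205°; ψ = atan2(-2.0003,10.4639) = -10.8220°
θ_1 = β − ψ = -89.9986°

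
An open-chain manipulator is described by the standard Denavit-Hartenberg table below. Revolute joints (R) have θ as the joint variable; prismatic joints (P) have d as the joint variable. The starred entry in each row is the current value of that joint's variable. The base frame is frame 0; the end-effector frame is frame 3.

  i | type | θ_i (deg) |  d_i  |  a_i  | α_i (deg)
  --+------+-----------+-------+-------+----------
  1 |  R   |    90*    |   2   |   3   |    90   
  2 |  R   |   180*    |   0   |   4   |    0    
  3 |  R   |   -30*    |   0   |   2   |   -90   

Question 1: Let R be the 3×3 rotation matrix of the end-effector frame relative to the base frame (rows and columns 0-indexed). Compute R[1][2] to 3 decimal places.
End-effector z-axis (col 2 of R) = (0.0000,-0.5000,-0.8660)
R[1][2] = -0.5000

-0.500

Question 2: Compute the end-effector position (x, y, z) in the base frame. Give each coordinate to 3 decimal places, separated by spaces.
after link 1: o_1 = (0.0000, 3.0000, 2.0000)
after link 2: o_2 = (-0.0000, -1.0000, 2.0000)
after link 3: o_3 = (-0.0000, -2.7321, 3.0000)

-0.000 -2.732 3.000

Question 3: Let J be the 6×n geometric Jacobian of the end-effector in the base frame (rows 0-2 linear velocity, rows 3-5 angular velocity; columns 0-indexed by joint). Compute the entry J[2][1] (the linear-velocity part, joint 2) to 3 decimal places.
axis z_1 = (1.0000,-0.0000,0.0000); lever o_n−o_1 = (-0.0000,-5.7321,1.0000)
cross product → J_v[:, 1] = (0.0000,-1.0000,-5.7321)
J_ω[:, 1] = z_1
entry J[2][1] = -5.7321

-5.732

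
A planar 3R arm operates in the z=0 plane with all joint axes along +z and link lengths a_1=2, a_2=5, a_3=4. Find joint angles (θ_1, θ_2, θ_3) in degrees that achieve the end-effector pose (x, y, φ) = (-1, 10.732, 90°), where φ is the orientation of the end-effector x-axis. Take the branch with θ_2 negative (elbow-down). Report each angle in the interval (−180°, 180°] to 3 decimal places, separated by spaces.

120.003 -30.004 0.001

wrist centre = target − a_3·(cos φ, sin φ) = (-1.0000, 6.7320)
cos θ_2 = (46.3198−2²−5²)/(2·2·5) = 0.8660; θ_2 = -30.0039° (elbow-down)
β = atan2(6.7320,-1.0000) = 98.4492°; ψ = atan2(-2.5003,6.3300) = -21.5537°
θ_1 = β − ψ = 120.0029°
θ_3 = φ − θ_1 − θ_2 = 0.0010° (wrapped to (-180°,180°])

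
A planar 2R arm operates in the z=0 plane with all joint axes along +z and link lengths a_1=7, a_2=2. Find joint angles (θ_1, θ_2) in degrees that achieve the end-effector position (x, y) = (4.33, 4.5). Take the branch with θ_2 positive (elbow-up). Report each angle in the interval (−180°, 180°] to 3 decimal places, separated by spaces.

30.001 120.003

cos θ_2 = (38.9989−7²−2²)/(2·7·2) = -0.5000; θ_2 = 120.0026° (elbow-up)
β = atan2(4.5000,4.3300) = 46.1030°; ψ = atan2(1.7320,5.9999) = 16.1019°
θ_1 = β − ψ = 30.0010°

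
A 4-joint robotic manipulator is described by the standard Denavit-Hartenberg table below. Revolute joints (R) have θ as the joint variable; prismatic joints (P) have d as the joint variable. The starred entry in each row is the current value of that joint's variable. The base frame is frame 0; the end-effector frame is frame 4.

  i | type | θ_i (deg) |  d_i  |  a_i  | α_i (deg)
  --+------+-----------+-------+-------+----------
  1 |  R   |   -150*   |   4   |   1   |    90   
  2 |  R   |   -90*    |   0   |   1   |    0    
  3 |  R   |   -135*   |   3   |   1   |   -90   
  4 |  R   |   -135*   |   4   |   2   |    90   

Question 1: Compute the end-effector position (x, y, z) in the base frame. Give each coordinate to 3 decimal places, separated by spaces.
-0.877 4.591 -0.121

after link 1: o_1 = (-0.8660, -0.5000, 4.0000)
after link 2: o_2 = (-0.8660, -0.5000, 3.0000)
after link 3: o_3 = (-1.7537, 2.4516, 3.7071)
after link 4: o_4 = (-0.8773, 4.5906, -0.1213)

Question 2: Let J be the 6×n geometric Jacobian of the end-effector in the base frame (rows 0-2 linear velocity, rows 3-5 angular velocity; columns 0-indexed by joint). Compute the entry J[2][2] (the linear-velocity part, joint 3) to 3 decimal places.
-2.536

axis z_2 = (-0.5000,0.8660,0.0000); lever o_n−o_2 = (-0.0113,5.0906,-3.1213)
cross product → J_v[:, 2] = (-2.7031,-1.5607,-2.5355)
J_ω[:, 2] = z_2
entry J[2][2] = -2.5355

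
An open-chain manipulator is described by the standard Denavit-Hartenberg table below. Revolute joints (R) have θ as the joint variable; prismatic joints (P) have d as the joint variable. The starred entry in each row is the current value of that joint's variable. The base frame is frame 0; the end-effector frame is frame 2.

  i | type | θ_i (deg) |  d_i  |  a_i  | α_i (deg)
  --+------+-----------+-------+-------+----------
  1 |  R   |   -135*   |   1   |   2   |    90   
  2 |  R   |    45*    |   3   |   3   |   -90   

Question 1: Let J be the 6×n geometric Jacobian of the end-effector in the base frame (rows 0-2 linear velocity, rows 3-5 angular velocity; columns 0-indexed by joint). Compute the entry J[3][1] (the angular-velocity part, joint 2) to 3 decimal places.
axis z_1 = (-0.7071,0.7071,0.0000); lever o_n−o_1 = (-3.6213,0.6213,2.1213)
cross product → J_v[:, 1] = (1.5000,1.5000,2.1213)
J_ω[:, 1] = z_1
entry J[3][1] = -0.7071

-0.707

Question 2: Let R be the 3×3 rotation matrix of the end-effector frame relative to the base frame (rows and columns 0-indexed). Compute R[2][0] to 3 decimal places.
0.707

End-effector x-axis (col 0 of R) = (-0.5000,-0.5000,0.7071)
R[2][0] = 0.7071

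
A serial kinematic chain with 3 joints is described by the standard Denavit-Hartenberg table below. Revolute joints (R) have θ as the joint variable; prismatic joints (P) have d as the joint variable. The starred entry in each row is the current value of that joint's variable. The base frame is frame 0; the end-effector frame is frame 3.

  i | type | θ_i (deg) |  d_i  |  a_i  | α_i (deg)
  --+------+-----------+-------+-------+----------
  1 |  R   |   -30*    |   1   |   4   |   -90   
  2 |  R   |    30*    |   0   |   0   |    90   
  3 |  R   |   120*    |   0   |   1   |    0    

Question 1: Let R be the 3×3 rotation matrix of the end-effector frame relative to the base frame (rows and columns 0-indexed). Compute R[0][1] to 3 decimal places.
End-effector y-axis (col 1 of R) = (-0.8995,-0.0580,0.4330)
R[0][1] = -0.8995

-0.900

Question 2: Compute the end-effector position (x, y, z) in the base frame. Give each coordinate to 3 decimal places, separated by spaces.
after link 1: o_1 = (3.4641, -2.0000, 1.0000)
after link 2: o_2 = (3.4641, -2.0000, 1.0000)
after link 3: o_3 = (3.5221, -1.0335, 1.2500)

3.522 -1.033 1.250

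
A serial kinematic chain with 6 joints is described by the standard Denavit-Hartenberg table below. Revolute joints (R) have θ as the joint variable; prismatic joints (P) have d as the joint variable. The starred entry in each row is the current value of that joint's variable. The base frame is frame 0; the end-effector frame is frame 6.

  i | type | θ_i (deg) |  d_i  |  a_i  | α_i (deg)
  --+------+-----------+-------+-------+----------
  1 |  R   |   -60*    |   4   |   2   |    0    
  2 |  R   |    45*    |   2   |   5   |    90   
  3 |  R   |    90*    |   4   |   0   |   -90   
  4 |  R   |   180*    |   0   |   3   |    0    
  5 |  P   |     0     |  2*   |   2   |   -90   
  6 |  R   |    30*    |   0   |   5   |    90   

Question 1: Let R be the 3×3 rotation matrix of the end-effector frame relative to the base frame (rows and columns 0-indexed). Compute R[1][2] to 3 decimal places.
0.224

End-effector z-axis (col 2 of R) = (-0.8365,0.2241,-0.5000)
R[1][2] = 0.2241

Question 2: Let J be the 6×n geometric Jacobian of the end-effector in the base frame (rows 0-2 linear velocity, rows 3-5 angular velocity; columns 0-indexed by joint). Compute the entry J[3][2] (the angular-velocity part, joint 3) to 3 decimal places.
axis z_2 = (-0.2588,-0.9659,0.0000); lever o_n−o_2 = (-0.5523,-3.9931,-9.3301)
cross product → J_v[:, 2] = (9.0122,-2.4148,0.5000)
J_ω[:, 2] = z_2
entry J[3][2] = -0.2588

-0.259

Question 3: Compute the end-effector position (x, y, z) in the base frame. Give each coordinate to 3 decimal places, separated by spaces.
after link 1: o_1 = (1.0000, -1.7321, 4.0000)
after link 2: o_2 = (5.8296, -3.0261, 6.0000)
after link 3: o_3 = (4.7944, -6.8898, 6.0000)
after link 4: o_4 = (4.7944, -6.8898, 3.0000)
after link 5: o_5 = (2.8625, -6.3722, 1.0000)
after link 6: o_6 = (5.2773, -7.0193, -3.3301)

5.277 -7.019 -3.330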